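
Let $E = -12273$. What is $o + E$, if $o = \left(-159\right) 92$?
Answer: $-26901$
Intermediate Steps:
$o = -14628$
$o + E = -14628 - 12273 = -26901$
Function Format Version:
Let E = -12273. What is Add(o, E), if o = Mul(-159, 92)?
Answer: -26901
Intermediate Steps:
o = -14628
Add(o, E) = Add(-14628, -12273) = -26901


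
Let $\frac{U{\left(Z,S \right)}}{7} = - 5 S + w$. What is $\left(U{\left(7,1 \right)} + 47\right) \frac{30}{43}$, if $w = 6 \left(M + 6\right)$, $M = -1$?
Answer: $\frac{6660}{43} \approx 154.88$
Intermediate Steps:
$w = 30$ ($w = 6 \left(-1 + 6\right) = 6 \cdot 5 = 30$)
$U{\left(Z,S \right)} = 210 - 35 S$ ($U{\left(Z,S \right)} = 7 \left(- 5 S + 30\right) = 7 \left(30 - 5 S\right) = 210 - 35 S$)
$\left(U{\left(7,1 \right)} + 47\right) \frac{30}{43} = \left(\left(210 - 35\right) + 47\right) \frac{30}{43} = \left(\left(210 - 35\right) + 47\right) 30 \cdot \frac{1}{43} = \left(175 + 47\right) \frac{30}{43} = 222 \cdot \frac{30}{43} = \frac{6660}{43}$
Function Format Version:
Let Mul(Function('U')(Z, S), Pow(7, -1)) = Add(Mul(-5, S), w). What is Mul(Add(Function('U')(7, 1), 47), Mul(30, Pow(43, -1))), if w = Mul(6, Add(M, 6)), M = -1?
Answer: Rational(6660, 43) ≈ 154.88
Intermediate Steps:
w = 30 (w = Mul(6, Add(-1, 6)) = Mul(6, 5) = 30)
Function('U')(Z, S) = Add(210, Mul(-35, S)) (Function('U')(Z, S) = Mul(7, Add(Mul(-5, S), 30)) = Mul(7, Add(30, Mul(-5, S))) = Add(210, Mul(-35, S)))
Mul(Add(Function('U')(7, 1), 47), Mul(30, Pow(43, -1))) = Mul(Add(Add(210, Mul(-35, 1)), 47), Mul(30, Pow(43, -1))) = Mul(Add(Add(210, -35), 47), Mul(30, Rational(1, 43))) = Mul(Add(175, 47), Rational(30, 43)) = Mul(222, Rational(30, 43)) = Rational(6660, 43)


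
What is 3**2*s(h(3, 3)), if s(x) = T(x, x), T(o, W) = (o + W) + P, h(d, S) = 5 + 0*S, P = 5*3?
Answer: 225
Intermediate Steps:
P = 15
h(d, S) = 5 (h(d, S) = 5 + 0 = 5)
T(o, W) = 15 + W + o (T(o, W) = (o + W) + 15 = (W + o) + 15 = 15 + W + o)
s(x) = 15 + 2*x (s(x) = 15 + x + x = 15 + 2*x)
3**2*s(h(3, 3)) = 3**2*(15 + 2*5) = 9*(15 + 10) = 9*25 = 225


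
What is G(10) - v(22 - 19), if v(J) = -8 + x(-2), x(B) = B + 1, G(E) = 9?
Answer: 18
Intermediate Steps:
x(B) = 1 + B
v(J) = -9 (v(J) = -8 + (1 - 2) = -8 - 1 = -9)
G(10) - v(22 - 19) = 9 - 1*(-9) = 9 + 9 = 18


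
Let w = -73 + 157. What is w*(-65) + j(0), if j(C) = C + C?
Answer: -5460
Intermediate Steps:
w = 84
j(C) = 2*C
w*(-65) + j(0) = 84*(-65) + 2*0 = -5460 + 0 = -5460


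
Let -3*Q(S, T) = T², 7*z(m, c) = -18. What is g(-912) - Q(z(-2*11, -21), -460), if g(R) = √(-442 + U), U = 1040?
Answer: 211600/3 + √598 ≈ 70558.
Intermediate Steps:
z(m, c) = -18/7 (z(m, c) = (⅐)*(-18) = -18/7)
Q(S, T) = -T²/3
g(R) = √598 (g(R) = √(-442 + 1040) = √598)
g(-912) - Q(z(-2*11, -21), -460) = √598 - (-1)*(-460)²/3 = √598 - (-1)*211600/3 = √598 - 1*(-211600/3) = √598 + 211600/3 = 211600/3 + √598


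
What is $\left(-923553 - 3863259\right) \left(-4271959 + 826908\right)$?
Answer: $16490811467412$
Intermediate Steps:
$\left(-923553 - 3863259\right) \left(-4271959 + 826908\right) = \left(-4786812\right) \left(-3445051\right) = 16490811467412$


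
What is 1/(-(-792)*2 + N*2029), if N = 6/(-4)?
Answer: -2/2919 ≈ -0.00068517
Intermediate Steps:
N = -3/2 (N = 6*(-1/4) = -3/2 ≈ -1.5000)
1/(-(-792)*2 + N*2029) = 1/(-(-792)*2 - 3/2*2029) = 1/(-88*(-18) - 6087/2) = 1/(1584 - 6087/2) = 1/(-2919/2) = -2/2919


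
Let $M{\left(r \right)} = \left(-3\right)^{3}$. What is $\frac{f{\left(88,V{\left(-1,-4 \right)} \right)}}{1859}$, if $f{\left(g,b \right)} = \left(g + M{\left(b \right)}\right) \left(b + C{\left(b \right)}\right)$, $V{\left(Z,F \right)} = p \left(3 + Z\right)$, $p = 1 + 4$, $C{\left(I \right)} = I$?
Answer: $\frac{1220}{1859} \approx 0.65627$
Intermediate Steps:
$p = 5$
$V{\left(Z,F \right)} = 15 + 5 Z$ ($V{\left(Z,F \right)} = 5 \left(3 + Z\right) = 15 + 5 Z$)
$M{\left(r \right)} = -27$
$f{\left(g,b \right)} = 2 b \left(-27 + g\right)$ ($f{\left(g,b \right)} = \left(g - 27\right) \left(b + b\right) = \left(-27 + g\right) 2 b = 2 b \left(-27 + g\right)$)
$\frac{f{\left(88,V{\left(-1,-4 \right)} \right)}}{1859} = \frac{2 \left(15 + 5 \left(-1\right)\right) \left(-27 + 88\right)}{1859} = 2 \left(15 - 5\right) 61 \cdot \frac{1}{1859} = 2 \cdot 10 \cdot 61 \cdot \frac{1}{1859} = 1220 \cdot \frac{1}{1859} = \frac{1220}{1859}$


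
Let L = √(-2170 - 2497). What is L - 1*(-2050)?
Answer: 2050 + I*√4667 ≈ 2050.0 + 68.315*I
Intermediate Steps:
L = I*√4667 (L = √(-4667) = I*√4667 ≈ 68.315*I)
L - 1*(-2050) = I*√4667 - 1*(-2050) = I*√4667 + 2050 = 2050 + I*√4667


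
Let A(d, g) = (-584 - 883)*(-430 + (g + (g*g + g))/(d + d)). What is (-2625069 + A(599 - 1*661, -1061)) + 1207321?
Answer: 1550739421/124 ≈ 1.2506e+7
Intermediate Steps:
A(d, g) = 630810 - 1467*(g**2 + 2*g)/(2*d) (A(d, g) = -1467*(-430 + (g + (g**2 + g))/((2*d))) = -1467*(-430 + (g + (g + g**2))*(1/(2*d))) = -1467*(-430 + (g**2 + 2*g)*(1/(2*d))) = -1467*(-430 + (g**2 + 2*g)/(2*d)) = 630810 - 1467*(g**2 + 2*g)/(2*d))
(-2625069 + A(599 - 1*661, -1061)) + 1207321 = (-2625069 + 1467*(-1*(-1061)**2 - 2*(-1061) + 860*(599 - 1*661))/(2*(599 - 1*661))) + 1207321 = (-2625069 + 1467*(-1*1125721 + 2122 + 860*(599 - 661))/(2*(599 - 661))) + 1207321 = (-2625069 + (1467/2)*(-1125721 + 2122 + 860*(-62))/(-62)) + 1207321 = (-2625069 + (1467/2)*(-1/62)*(-1125721 + 2122 - 53320)) + 1207321 = (-2625069 + (1467/2)*(-1/62)*(-1176919)) + 1207321 = (-2625069 + 1726540173/124) + 1207321 = 1401031617/124 + 1207321 = 1550739421/124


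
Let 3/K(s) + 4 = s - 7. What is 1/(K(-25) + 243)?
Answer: 12/2915 ≈ 0.0041166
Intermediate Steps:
K(s) = 3/(-11 + s) (K(s) = 3/(-4 + (s - 7)) = 3/(-4 + (-7 + s)) = 3/(-11 + s))
1/(K(-25) + 243) = 1/(3/(-11 - 25) + 243) = 1/(3/(-36) + 243) = 1/(3*(-1/36) + 243) = 1/(-1/12 + 243) = 1/(2915/12) = 12/2915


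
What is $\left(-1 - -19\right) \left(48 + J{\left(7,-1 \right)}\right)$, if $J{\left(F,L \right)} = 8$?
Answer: $1008$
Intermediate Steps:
$\left(-1 - -19\right) \left(48 + J{\left(7,-1 \right)}\right) = \left(-1 - -19\right) \left(48 + 8\right) = \left(-1 + 19\right) 56 = 18 \cdot 56 = 1008$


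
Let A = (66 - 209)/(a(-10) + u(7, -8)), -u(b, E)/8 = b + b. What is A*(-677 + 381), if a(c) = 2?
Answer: -1924/5 ≈ -384.80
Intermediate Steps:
u(b, E) = -16*b (u(b, E) = -8*(b + b) = -16*b)
A = 13/10 (A = (66 - 209)/(2 - 16*7) = -143/(2 - 112) = -143/(-110) = -143*(-1/110) = 13/10 ≈ 1.3000)
A*(-677 + 381) = 13*(-677 + 381)/10 = (13/10)*(-296) = -1924/5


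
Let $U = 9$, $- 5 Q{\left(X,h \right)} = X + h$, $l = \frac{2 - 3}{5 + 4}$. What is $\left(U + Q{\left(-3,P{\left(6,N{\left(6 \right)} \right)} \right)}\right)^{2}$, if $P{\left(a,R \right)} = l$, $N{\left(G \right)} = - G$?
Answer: $\frac{187489}{2025} \approx 92.587$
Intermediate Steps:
$l = - \frac{1}{9} \approx -0.11111$
$P{\left(a,R \right)} = - \frac{1}{9}$
$Q{\left(X,h \right)} = - \frac{X}{5} - \frac{h}{5}$ ($Q{\left(X,h \right)} = - \frac{X + h}{5} = - \frac{X}{5} - \frac{h}{5}$)
$\left(U + Q{\left(-3,P{\left(6,N{\left(6 \right)} \right)} \right)}\right)^{2} = \left(9 - - \frac{28}{45}\right)^{2} = \left(9 + \left(\frac{3}{5} + \frac{1}{45}\right)\right)^{2} = \left(9 + \frac{28}{45}\right)^{2} = \left(\frac{433}{45}\right)^{2} = \frac{187489}{2025}$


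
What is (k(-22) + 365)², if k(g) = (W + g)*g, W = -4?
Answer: 877969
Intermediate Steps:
k(g) = g*(-4 + g) (k(g) = (-4 + g)*g = g*(-4 + g))
(k(-22) + 365)² = (-22*(-4 - 22) + 365)² = (-22*(-26) + 365)² = (572 + 365)² = 937² = 877969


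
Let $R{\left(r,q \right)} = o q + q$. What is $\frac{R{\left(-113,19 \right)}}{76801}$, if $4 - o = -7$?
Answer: $\frac{228}{76801} \approx 0.0029687$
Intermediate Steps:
$o = 11$ ($o = 4 - -7 = 4 + 7 = 11$)
$R{\left(r,q \right)} = 12 q$ ($R{\left(r,q \right)} = 11 q + q = 12 q$)
$\frac{R{\left(-113,19 \right)}}{76801} = \frac{12 \cdot 19}{76801} = 228 \cdot \frac{1}{76801} = \frac{228}{76801}$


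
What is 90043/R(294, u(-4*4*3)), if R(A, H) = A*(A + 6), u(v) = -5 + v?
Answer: 90043/88200 ≈ 1.0209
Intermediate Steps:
R(A, H) = A*(6 + A)
90043/R(294, u(-4*4*3)) = 90043/((294*(6 + 294))) = 90043/((294*300)) = 90043/88200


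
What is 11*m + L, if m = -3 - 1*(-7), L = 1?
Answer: 45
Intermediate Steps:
m = 4 (m = -3 + 7 = 4)
11*m + L = 11*4 + 1 = 44 + 1 = 45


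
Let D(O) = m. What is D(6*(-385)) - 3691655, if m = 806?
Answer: -3690849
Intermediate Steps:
D(O) = 806
D(6*(-385)) - 3691655 = 806 - 3691655 = -3690849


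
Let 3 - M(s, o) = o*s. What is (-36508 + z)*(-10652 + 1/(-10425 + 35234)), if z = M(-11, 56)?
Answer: 9484223345163/24809 ≈ 3.8229e+8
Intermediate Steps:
M(s, o) = 3 - o*s
z = 619 (z = 3 - 1*56*(-11) = 3 + 616 = 619)
(-36508 + z)*(-10652 + 1/(-10425 + 35234)) = (-36508 + 619)*(-10652 + 1/(-10425 + 35234)) = -35889*(-10652 + 1/24809) = -35889*(-264265467/24809) = 9484223345163/24809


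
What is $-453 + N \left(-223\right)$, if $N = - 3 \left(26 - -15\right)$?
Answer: $26976$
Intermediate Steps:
$N = -123$ ($N = - 3 \left(26 + 15\right) = \left(-3\right) 41 = -123$)
$-453 + N \left(-223\right) = -453 - -27429 = -453 + 27429 = 26976$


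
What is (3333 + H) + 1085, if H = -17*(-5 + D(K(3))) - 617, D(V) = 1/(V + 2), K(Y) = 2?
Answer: 15527/4 ≈ 3881.8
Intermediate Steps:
D(V) = 1/(2 + V)
H = -2145/4 (H = -17*(-5 + 1/(2 + 2)) - 617 = -17*(-5 + 1/4) - 617 = -17*(-5 + ¼) - 617 = -17*(-19/4) - 617 = 323/4 - 617 = -2145/4 ≈ -536.25)
(3333 + H) + 1085 = (3333 - 2145/4) + 1085 = 11187/4 + 1085 = 15527/4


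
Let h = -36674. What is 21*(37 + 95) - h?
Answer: 39446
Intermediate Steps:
21*(37 + 95) - h = 21*(37 + 95) - 1*(-36674) = 21*132 + 36674 = 2772 + 36674 = 39446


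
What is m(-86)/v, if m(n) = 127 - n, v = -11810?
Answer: -213/11810 ≈ -0.018036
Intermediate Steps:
m(-86)/v = (127 - 1*(-86))/(-11810) = (127 + 86)*(-1/11810) = 213*(-1/11810) = -213/11810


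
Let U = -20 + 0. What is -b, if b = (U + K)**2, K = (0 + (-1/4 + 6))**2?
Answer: -43681/256 ≈ -170.63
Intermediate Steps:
K = 529/16 (K = (0 + (-1*1/4 + 6))**2 = (0 + (-1/4 + 6))**2 = (0 + 23/4)**2 = (23/4)**2 = 529/16 ≈ 33.063)
U = -20
b = 43681/256 (b = (-20 + 529/16)**2 = (209/16)**2 = 43681/256 ≈ 170.63)
-b = -1*43681/256 = -43681/256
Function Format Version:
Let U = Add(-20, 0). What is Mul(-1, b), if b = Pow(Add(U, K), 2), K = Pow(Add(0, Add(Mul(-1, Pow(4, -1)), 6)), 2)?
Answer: Rational(-43681, 256) ≈ -170.63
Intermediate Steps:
K = Rational(529, 16) (K = Pow(Add(0, Add(Mul(-1, Rational(1, 4)), 6)), 2) = Pow(Add(0, Add(Rational(-1, 4), 6)), 2) = Pow(Add(0, Rational(23, 4)), 2) = Pow(Rational(23, 4), 2) = Rational(529, 16) ≈ 33.063)
U = -20
b = Rational(43681, 256) (b = Pow(Add(-20, Rational(529, 16)), 2) = Pow(Rational(209, 16), 2) = Rational(43681, 256) ≈ 170.63)
Mul(-1, b) = Mul(-1, Rational(43681, 256)) = Rational(-43681, 256)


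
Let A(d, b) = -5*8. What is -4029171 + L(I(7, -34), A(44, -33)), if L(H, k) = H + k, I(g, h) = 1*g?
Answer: -4029204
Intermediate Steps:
I(g, h) = g
A(d, b) = -40
-4029171 + L(I(7, -34), A(44, -33)) = -4029171 + (7 - 40) = -4029171 - 33 = -4029204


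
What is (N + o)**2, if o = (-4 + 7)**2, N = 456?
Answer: 216225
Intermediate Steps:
o = 9 (o = 3**2 = 9)
(N + o)**2 = (456 + 9)**2 = 465**2 = 216225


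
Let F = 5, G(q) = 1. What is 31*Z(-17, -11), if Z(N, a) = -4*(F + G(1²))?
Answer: -744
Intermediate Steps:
Z(N, a) = -24 (Z(N, a) = -4*(5 + 1) = -4*6 = -24)
31*Z(-17, -11) = 31*(-24) = -744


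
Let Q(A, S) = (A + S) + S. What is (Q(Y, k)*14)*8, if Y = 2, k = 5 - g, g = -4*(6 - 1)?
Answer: 5824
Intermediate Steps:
g = -20 (g = -4*5 = -20)
k = 25 (k = 5 - 1*(-20) = 5 + 20 = 25)
Q(A, S) = A + 2*S
(Q(Y, k)*14)*8 = ((2 + 2*25)*14)*8 = ((2 + 50)*14)*8 = (52*14)*8 = 728*8 = 5824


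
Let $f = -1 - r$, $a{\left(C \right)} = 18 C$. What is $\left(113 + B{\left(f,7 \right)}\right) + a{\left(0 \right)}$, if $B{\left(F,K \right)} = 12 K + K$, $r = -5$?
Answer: $204$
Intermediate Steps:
$f = 4$ ($f = -1 - -5 = -1 + 5 = 4$)
$B{\left(F,K \right)} = 13 K$
$\left(113 + B{\left(f,7 \right)}\right) + a{\left(0 \right)} = \left(113 + 13 \cdot 7\right) + 18 \cdot 0 = \left(113 + 91\right) + 0 = 204 + 0 = 204$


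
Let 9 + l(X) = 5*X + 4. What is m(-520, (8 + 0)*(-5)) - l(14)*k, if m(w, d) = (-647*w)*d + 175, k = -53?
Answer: -13453980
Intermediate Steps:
l(X) = -5 + 5*X (l(X) = -9 + (5*X + 4) = -9 + (4 + 5*X) = -5 + 5*X)
m(w, d) = 175 - 647*d*w (m(w, d) = -647*d*w + 175 = 175 - 647*d*w)
m(-520, (8 + 0)*(-5)) - l(14)*k = (175 - 647*(8 + 0)*(-5)*(-520)) - (-5 + 5*14)*(-53) = (175 - 647*8*(-5)*(-520)) - (-5 + 70)*(-53) = (175 - 647*(-40)*(-520)) - 65*(-53) = (175 - 13457600) - 1*(-3445) = -13457425 + 3445 = -13453980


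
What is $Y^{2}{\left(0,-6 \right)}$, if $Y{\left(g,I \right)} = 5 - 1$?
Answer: $16$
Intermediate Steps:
$Y{\left(g,I \right)} = 4$
$Y^{2}{\left(0,-6 \right)} = 4^{2} = 16$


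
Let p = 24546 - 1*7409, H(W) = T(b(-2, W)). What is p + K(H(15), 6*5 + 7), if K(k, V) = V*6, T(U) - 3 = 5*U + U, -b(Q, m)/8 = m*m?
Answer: 17359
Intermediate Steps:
b(Q, m) = -8*m² (b(Q, m) = -8*m*m = -8*m²)
T(U) = 3 + 6*U (T(U) = 3 + (5*U + U) = 3 + 6*U)
H(W) = 3 - 48*W² (H(W) = 3 + 6*(-8*W²) = 3 - 48*W²)
p = 17137 (p = 24546 - 7409 = 17137)
K(k, V) = 6*V
p + K(H(15), 6*5 + 7) = 17137 + 6*(6*5 + 7) = 17137 + 6*(30 + 7) = 17137 + 6*37 = 17137 + 222 = 17359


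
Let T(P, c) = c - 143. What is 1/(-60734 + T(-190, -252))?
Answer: -1/61129 ≈ -1.6359e-5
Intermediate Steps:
T(P, c) = -143 + c
1/(-60734 + T(-190, -252)) = 1/(-60734 + (-143 - 252)) = 1/(-60734 - 395) = 1/(-61129) = -1/61129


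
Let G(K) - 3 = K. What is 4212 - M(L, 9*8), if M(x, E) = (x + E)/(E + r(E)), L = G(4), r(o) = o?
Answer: 606449/144 ≈ 4211.5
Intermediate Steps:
G(K) = 3 + K
L = 7 (L = 3 + 4 = 7)
M(x, E) = (E + x)/(2*E) (M(x, E) = (x + E)/(E + E) = (E + x)/((2*E)) = (E + x)*(1/(2*E)) = (E + x)/(2*E))
4212 - M(L, 9*8) = 4212 - (9*8 + 7)/(2*(9*8)) = 4212 - (72 + 7)/(2*72) = 4212 - 79/(2*72) = 4212 - 1*79/144 = 4212 - 79/144 = 606449/144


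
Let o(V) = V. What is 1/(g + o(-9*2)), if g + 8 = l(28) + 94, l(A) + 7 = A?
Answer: 1/89 ≈ 0.011236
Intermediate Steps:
l(A) = -7 + A
g = 107 (g = -8 + ((-7 + 28) + 94) = -8 + (21 + 94) = -8 + 115 = 107)
1/(g + o(-9*2)) = 1/(107 - 9*2) = 1/(107 - 18) = 1/89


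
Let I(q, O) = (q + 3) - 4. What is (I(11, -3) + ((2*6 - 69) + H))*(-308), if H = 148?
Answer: -31108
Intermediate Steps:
I(q, O) = -1 + q (I(q, O) = (3 + q) - 4 = -1 + q)
(I(11, -3) + ((2*6 - 69) + H))*(-308) = ((-1 + 11) + ((2*6 - 69) + 148))*(-308) = (10 + ((12 - 69) + 148))*(-308) = (10 + (-57 + 148))*(-308) = (10 + 91)*(-308) = 101*(-308) = -31108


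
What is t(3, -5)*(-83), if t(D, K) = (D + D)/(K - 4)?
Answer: 166/3 ≈ 55.333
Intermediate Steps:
t(D, K) = 2*D/(-4 + K) (t(D, K) = (2*D)/(-4 + K) = 2*D/(-4 + K))
t(3, -5)*(-83) = (2*3/(-4 - 5))*(-83) = (2*3/(-9))*(-83) = (2*3*(-⅑))*(-83) = -⅔*(-83) = 166/3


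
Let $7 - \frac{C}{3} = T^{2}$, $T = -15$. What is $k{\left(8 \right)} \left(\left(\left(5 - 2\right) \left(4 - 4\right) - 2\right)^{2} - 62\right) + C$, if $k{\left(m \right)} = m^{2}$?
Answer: $-4366$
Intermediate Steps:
$C = -654$ ($C = 21 - 3 \left(-15\right)^{2} = 21 - 675 = -654$)
$k{\left(8 \right)} \left(\left(\left(5 - 2\right) \left(4 - 4\right) - 2\right)^{2} - 62\right) + C = 8^{2} \left(\left(\left(5 - 2\right) \left(4 - 4\right) - 2\right)^{2} - 62\right) - 654 = 64 \left(\left(3 \cdot 0 - 2\right)^{2} - 62\right) - 654 = 64 \left(\left(0 - 2\right)^{2} - 62\right) - 654 = 64 \left(\left(-2\right)^{2} - 62\right) - 654 = 64 \left(4 - 62\right) - 654 = 64 \left(-58\right) - 654 = -3712 - 654 = -4366$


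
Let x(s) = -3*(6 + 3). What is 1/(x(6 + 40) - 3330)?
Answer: -1/3357 ≈ -0.00029788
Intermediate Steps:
x(s) = -27 (x(s) = -3*9 = -27)
1/(x(6 + 40) - 3330) = 1/(-27 - 3330) = 1/(-3357) = -1/3357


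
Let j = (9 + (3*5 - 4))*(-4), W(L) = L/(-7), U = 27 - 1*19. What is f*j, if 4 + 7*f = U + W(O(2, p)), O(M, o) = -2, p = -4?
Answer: -2400/49 ≈ -48.980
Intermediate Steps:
U = 8 (U = 27 - 19 = 8)
W(L) = -L/7 (W(L) = L*(-1/7) = -L/7)
f = 30/49 (f = -4/7 + (8 - 1/7*(-2))/7 = -4/7 + (8 + 2/7)/7 = -4/7 + (1/7)*(58/7) = -4/7 + 58/49 = 30/49 ≈ 0.61224)
j = -80 (j = (9 + (15 - 4))*(-4) = (9 + 11)*(-4) = 20*(-4) = -80)
f*j = (30/49)*(-80) = -2400/49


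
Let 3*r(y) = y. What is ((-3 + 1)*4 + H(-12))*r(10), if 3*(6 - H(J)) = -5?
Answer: -10/9 ≈ -1.1111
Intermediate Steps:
H(J) = 23/3 (H(J) = 6 - ⅓*(-5) = 6 + 5/3 = 23/3)
r(y) = y/3
((-3 + 1)*4 + H(-12))*r(10) = ((-3 + 1)*4 + 23/3)*((⅓)*10) = (-2*4 + 23/3)*(10/3) = (-8 + 23/3)*(10/3) = -⅓*10/3 = -10/9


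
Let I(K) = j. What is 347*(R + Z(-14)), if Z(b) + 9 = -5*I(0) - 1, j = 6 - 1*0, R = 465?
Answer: 147475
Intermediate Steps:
j = 6 (j = 6 + 0 = 6)
I(K) = 6
Z(b) = -40 (Z(b) = -9 + (-5*6 - 1) = -9 + (-30 - 1) = -9 - 31 = -40)
347*(R + Z(-14)) = 347*(465 - 40) = 347*425 = 147475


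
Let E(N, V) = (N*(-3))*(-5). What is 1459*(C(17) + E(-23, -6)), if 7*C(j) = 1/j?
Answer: -59897786/119 ≈ -5.0334e+5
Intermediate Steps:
E(N, V) = 15*N (E(N, V) = -3*N*(-5) = 15*N)
C(j) = 1/(7*j) (C(j) = (1/j)/7 = 1/(7*j))
1459*(C(17) + E(-23, -6)) = 1459*((1/7)/17 + 15*(-23)) = 1459*((1/7)*(1/17) - 345) = 1459*(1/119 - 345) = 1459*(-41054/119) = -59897786/119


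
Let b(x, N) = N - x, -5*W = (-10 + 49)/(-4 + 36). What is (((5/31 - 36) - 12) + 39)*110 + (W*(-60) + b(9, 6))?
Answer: -238237/248 ≈ -960.63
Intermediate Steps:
W = -39/160 (W = -(-10 + 49)/(5*(-4 + 36)) = -39/(5*32) = -⅕*39/32 = -39/160 ≈ -0.24375)
(((5/31 - 36) - 12) + 39)*110 + (W*(-60) + b(9, 6)) = (((5/31 - 36) - 12) + 39)*110 + (-39/160*(-60) + (6 - 1*9)) = (((5*(1/31) - 36) - 12) + 39)*110 + (117/8 + (6 - 9)) = (((5/31 - 36) - 12) + 39)*110 + (117/8 - 3) = ((-1111/31 - 12) + 39)*110 + 93/8 = (-1483/31 + 39)*110 + 93/8 = -274/31*110 + 93/8 = -30140/31 + 93/8 = -238237/248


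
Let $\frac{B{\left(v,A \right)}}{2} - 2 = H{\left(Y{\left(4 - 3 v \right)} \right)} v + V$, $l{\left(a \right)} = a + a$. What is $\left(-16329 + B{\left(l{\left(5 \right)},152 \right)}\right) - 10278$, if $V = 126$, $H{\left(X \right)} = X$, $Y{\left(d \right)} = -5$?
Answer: $-26451$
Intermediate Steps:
$l{\left(a \right)} = 2 a$
$B{\left(v,A \right)} = 256 - 10 v$ ($B{\left(v,A \right)} = 4 + 2 \left(- 5 v + 126\right) = 4 + 2 \left(126 - 5 v\right) = 4 - \left(-252 + 10 v\right) = 256 - 10 v$)
$\left(-16329 + B{\left(l{\left(5 \right)},152 \right)}\right) - 10278 = \left(-16329 + \left(256 - 10 \cdot 2 \cdot 5\right)\right) - 10278 = \left(-16329 + \left(256 - 100\right)\right) - 10278 = \left(-16329 + 156\right) - 10278 = -16173 - 10278 = -26451$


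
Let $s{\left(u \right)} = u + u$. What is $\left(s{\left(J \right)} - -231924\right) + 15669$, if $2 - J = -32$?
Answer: $247661$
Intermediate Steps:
$J = 34$ ($J = 2 - -32 = 2 + 32 = 34$)
$s{\left(u \right)} = 2 u$
$\left(s{\left(J \right)} - -231924\right) + 15669 = \left(2 \cdot 34 - -231924\right) + 15669 = \left(68 + 231924\right) + 15669 = 231992 + 15669 = 247661$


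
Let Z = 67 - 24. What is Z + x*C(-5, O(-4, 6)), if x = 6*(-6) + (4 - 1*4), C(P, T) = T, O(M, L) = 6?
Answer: -173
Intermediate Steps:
Z = 43
x = -36 (x = -36 + (4 - 4) = -36 + 0 = -36)
Z + x*C(-5, O(-4, 6)) = 43 - 36*6 = 43 - 216 = -173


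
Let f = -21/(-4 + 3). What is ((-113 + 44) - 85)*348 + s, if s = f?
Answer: -53571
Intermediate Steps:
f = 21 (f = -21/(-1) = -1*(-21) = 21)
s = 21
((-113 + 44) - 85)*348 + s = ((-113 + 44) - 85)*348 + 21 = (-69 - 85)*348 + 21 = -154*348 + 21 = -53592 + 21 = -53571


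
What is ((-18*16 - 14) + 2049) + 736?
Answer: 2483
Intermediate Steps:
((-18*16 - 14) + 2049) + 736 = ((-288 - 14) + 2049) + 736 = (-302 + 2049) + 736 = 1747 + 736 = 2483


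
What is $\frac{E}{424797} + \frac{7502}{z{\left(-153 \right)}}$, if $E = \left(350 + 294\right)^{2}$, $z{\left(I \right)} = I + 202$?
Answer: $\frac{3207149158}{20815053} \approx 154.08$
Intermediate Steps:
$z{\left(I \right)} = 202 + I$
$E = 414736$ ($E = 644^{2} = 414736$)
$\frac{E}{424797} + \frac{7502}{z{\left(-153 \right)}} = \frac{414736}{424797} + \frac{7502}{202 - 153} = 414736 \cdot \frac{1}{424797} + \frac{7502}{49} = \frac{414736}{424797} + 7502 \cdot \frac{1}{49} = \frac{414736}{424797} + \frac{7502}{49} = \frac{3207149158}{20815053}$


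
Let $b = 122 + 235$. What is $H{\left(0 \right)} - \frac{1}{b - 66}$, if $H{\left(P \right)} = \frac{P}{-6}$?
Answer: $- \frac{1}{291} \approx -0.0034364$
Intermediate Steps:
$H{\left(P \right)} = - \frac{P}{6}$ ($H{\left(P \right)} = P \left(- \frac{1}{6}\right) = - \frac{P}{6}$)
$b = 357$
$H{\left(0 \right)} - \frac{1}{b - 66} = \left(- \frac{1}{6}\right) 0 - \frac{1}{357 - 66} = 0 - \frac{1}{291} = - \frac{1}{291}$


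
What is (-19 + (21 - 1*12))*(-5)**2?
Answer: -250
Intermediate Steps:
(-19 + (21 - 1*12))*(-5)**2 = (-19 + (21 - 12))*25 = (-19 + 9)*25 = -10*25 = -250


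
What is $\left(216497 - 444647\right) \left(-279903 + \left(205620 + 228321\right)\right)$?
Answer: $-35143769700$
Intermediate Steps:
$\left(216497 - 444647\right) \left(-279903 + \left(205620 + 228321\right)\right) = - 228150 \left(-279903 + 433941\right) = \left(-228150\right) 154038 = -35143769700$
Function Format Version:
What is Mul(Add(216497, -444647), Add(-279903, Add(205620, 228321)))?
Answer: -35143769700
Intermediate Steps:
Mul(Add(216497, -444647), Add(-279903, Add(205620, 228321))) = Mul(-228150, Add(-279903, 433941)) = Mul(-228150, 154038) = -35143769700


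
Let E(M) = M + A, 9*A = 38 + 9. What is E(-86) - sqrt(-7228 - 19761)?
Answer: -727/9 - I*sqrt(26989) ≈ -80.778 - 164.28*I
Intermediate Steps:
A = 47/9 (A = (38 + 9)/9 = (1/9)*47 = 47/9 ≈ 5.2222)
E(M) = 47/9 + M (E(M) = M + 47/9 = 47/9 + M)
E(-86) - sqrt(-7228 - 19761) = (47/9 - 86) - sqrt(-7228 - 19761) = -727/9 - sqrt(-26989) = -727/9 - I*sqrt(26989)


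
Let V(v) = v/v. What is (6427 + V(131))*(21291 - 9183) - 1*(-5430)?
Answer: 77835654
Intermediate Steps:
V(v) = 1
(6427 + V(131))*(21291 - 9183) - 1*(-5430) = (6427 + 1)*(21291 - 9183) - 1*(-5430) = 6428*12108 + 5430 = 77830224 + 5430 = 77835654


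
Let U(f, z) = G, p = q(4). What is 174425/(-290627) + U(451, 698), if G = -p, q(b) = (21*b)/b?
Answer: -6277592/290627 ≈ -21.600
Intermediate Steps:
q(b) = 21
p = 21
G = -21 (G = -1*21 = -21)
U(f, z) = -21
174425/(-290627) + U(451, 698) = 174425/(-290627) - 21 = 174425*(-1/290627) - 21 = -174425/290627 - 21 = -6277592/290627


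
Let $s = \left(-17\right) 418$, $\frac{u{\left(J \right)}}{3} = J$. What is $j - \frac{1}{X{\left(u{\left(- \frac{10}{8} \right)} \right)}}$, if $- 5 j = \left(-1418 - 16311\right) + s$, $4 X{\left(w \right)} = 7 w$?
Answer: $\frac{521551}{105} \approx 4967.2$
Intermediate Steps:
$u{\left(J \right)} = 3 J$
$X{\left(w \right)} = \frac{7 w}{4}$
$s = -7106$
$j = 4967$ ($j = - \frac{\left(-1418 - 16311\right) - 7106}{5} = - \frac{-17729 - 7106}{5} = \left(- \frac{1}{5}\right) \left(-24835\right) = 4967$)
$j - \frac{1}{X{\left(u{\left(- \frac{10}{8} \right)} \right)}} = 4967 - \frac{1}{\frac{7}{4} \cdot 3 \left(- \frac{10}{8}\right)} = 4967 - \frac{1}{\frac{7}{4} \cdot 3 \left(\left(-10\right) \frac{1}{8}\right)} = 4967 - \frac{1}{\frac{7}{4} \cdot 3 \left(- \frac{5}{4}\right)} = 4967 - \frac{1}{\frac{7}{4} \left(- \frac{15}{4}\right)} = 4967 - \frac{1}{- \frac{105}{16}} = 4967 - - \frac{16}{105} = 4967 + \frac{16}{105} = \frac{521551}{105}$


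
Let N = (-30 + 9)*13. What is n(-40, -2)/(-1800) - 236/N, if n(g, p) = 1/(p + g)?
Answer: 849613/982800 ≈ 0.86448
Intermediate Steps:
n(g, p) = 1/(g + p)
N = -273 (N = -21*13 = -273)
n(-40, -2)/(-1800) - 236/N = 1/(-40 - 2*(-1800)) - 236/(-273) = -1/1800/(-42) - 236*(-1/273) = -1/42*(-1/1800) + 236/273 = 1/75600 + 236/273 = 849613/982800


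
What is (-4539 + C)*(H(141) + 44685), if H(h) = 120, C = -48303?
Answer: -2367585810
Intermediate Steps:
(-4539 + C)*(H(141) + 44685) = (-4539 - 48303)*(120 + 44685) = -52842*44805 = -2367585810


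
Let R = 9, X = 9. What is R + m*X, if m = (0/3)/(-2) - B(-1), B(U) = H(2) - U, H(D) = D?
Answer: -18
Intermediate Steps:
B(U) = 2 - U
m = -3 (m = (0/3)/(-2) - (2 - 1*(-1)) = (0*(⅓))*(-½) - (2 + 1) = 0*(-½) - 1*3 = 0 - 3 = -3)
R + m*X = 9 - 3*9 = 9 - 27 = -18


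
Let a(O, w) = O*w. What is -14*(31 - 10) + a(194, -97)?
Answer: -19112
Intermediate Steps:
-14*(31 - 10) + a(194, -97) = -14*(31 - 10) + 194*(-97) = -14*21 - 18818 = -294 - 18818 = -19112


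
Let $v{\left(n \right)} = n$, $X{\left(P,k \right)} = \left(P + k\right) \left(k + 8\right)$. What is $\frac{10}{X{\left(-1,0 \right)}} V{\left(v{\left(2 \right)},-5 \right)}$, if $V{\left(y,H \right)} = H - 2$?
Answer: $\frac{35}{4} \approx 8.75$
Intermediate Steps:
$X{\left(P,k \right)} = \left(8 + k\right) \left(P + k\right)$ ($X{\left(P,k \right)} = \left(P + k\right) \left(8 + k\right) = \left(8 + k\right) \left(P + k\right)$)
$V{\left(y,H \right)} = -2 + H$ ($V{\left(y,H \right)} = H - 2 = -2 + H$)
$\frac{10}{X{\left(-1,0 \right)}} V{\left(v{\left(2 \right)},-5 \right)} = \frac{10}{0^{2} + 8 \left(-1\right) + 8 \cdot 0 - 0} \left(-2 - 5\right) = \frac{10}{0 - 8 + 0 + 0} \left(-7\right) = \frac{10}{-8} \left(-7\right) = 10 \left(- \frac{1}{8}\right) \left(-7\right) = \left(- \frac{5}{4}\right) \left(-7\right) = \frac{35}{4}$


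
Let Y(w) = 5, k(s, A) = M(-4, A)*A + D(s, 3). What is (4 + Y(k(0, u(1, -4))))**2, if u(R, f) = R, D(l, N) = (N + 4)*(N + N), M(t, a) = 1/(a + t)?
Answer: 81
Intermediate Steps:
D(l, N) = 2*N*(4 + N) (D(l, N) = (4 + N)*(2*N) = 2*N*(4 + N))
k(s, A) = 42 + A/(-4 + A) (k(s, A) = A/(A - 4) + 2*3*(4 + 3) = A/(-4 + A) + 2*3*7 = A/(-4 + A) + 42 = 42 + A/(-4 + A))
(4 + Y(k(0, u(1, -4))))**2 = (4 + 5)**2 = 9**2 = 81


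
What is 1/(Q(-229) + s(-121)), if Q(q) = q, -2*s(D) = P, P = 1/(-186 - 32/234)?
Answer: -43556/9974207 ≈ -0.0043669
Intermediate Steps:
P = -117/21778 (P = 1/(-186 - 32*1/234) = 1/(-186 - 16/117) = 1/(-21778/117) = -117/21778 ≈ -0.0053724)
s(D) = 117/43556 (s(D) = -½*(-117/21778) = 117/43556)
1/(Q(-229) + s(-121)) = 1/(-229 + 117/43556) = 1/(-9974207/43556) = -43556/9974207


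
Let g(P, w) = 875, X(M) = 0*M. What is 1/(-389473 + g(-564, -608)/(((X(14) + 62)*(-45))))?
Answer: -558/217326109 ≈ -2.5676e-6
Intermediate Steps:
X(M) = 0
1/(-389473 + g(-564, -608)/(((X(14) + 62)*(-45)))) = 1/(-389473 + 875/(((0 + 62)*(-45)))) = 1/(-389473 + 875/((62*(-45)))) = 1/(-389473 + 875/(-2790)) = 1/(-389473 + 875*(-1/2790)) = 1/(-389473 - 175/558) = 1/(-217326109/558) = -558/217326109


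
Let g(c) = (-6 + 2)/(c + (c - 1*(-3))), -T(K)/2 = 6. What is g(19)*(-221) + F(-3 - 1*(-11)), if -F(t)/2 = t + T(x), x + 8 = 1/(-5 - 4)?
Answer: 1212/41 ≈ 29.561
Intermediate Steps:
x = -73/9 (x = -8 + 1/(-5 - 4) = -8 + 1/(-9) = -8 - ⅑ = -73/9 ≈ -8.1111)
T(K) = -12 (T(K) = -2*6 = -12)
F(t) = 24 - 2*t (F(t) = -2*(t - 12) = -2*(-12 + t) = 24 - 2*t)
g(c) = -4/(3 + 2*c) (g(c) = -4/(c + (c + 3)) = -4/(c + (3 + c)) = -4/(3 + 2*c))
g(19)*(-221) + F(-3 - 1*(-11)) = -4/(3 + 2*19)*(-221) + (24 - 2*(-3 - 1*(-11))) = -4/(3 + 38)*(-221) + (24 - 2*(-3 + 11)) = -4/41*(-221) + (24 - 2*8) = -4*1/41*(-221) + (24 - 16) = -4/41*(-221) + 8 = 884/41 + 8 = 1212/41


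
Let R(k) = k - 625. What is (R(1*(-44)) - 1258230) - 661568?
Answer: -1920467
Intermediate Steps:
R(k) = -625 + k
(R(1*(-44)) - 1258230) - 661568 = ((-625 + 1*(-44)) - 1258230) - 661568 = ((-625 - 44) - 1258230) - 661568 = (-669 - 1258230) - 661568 = -1258899 - 661568 = -1920467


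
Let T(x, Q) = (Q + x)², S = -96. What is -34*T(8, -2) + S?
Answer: -1320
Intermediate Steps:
-34*T(8, -2) + S = -34*(-2 + 8)² - 96 = -34*6² - 96 = -34*36 - 96 = -1224 - 96 = -1320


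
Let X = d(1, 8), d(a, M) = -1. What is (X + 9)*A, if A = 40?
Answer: 320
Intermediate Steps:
X = -1
(X + 9)*A = (-1 + 9)*40 = 8*40 = 320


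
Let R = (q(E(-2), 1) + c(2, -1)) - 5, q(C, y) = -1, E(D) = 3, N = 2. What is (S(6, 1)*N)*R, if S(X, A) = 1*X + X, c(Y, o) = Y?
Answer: -96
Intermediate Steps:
R = -4 (R = (-1 + 2) - 5 = 1 - 5 = -4)
S(X, A) = 2*X (S(X, A) = X + X = 2*X)
(S(6, 1)*N)*R = ((2*6)*2)*(-4) = (12*2)*(-4) = 24*(-4) = -96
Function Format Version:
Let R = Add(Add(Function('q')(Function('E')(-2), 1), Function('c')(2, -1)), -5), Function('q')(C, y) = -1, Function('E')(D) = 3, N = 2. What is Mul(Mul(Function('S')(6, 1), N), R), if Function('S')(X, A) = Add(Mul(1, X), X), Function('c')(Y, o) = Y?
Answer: -96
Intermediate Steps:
R = -4 (R = Add(Add(-1, 2), -5) = Add(1, -5) = -4)
Function('S')(X, A) = Mul(2, X) (Function('S')(X, A) = Add(X, X) = Mul(2, X))
Mul(Mul(Function('S')(6, 1), N), R) = Mul(Mul(Mul(2, 6), 2), -4) = Mul(Mul(12, 2), -4) = Mul(24, -4) = -96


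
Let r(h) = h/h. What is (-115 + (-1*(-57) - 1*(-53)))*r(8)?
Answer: -5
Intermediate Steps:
r(h) = 1
(-115 + (-1*(-57) - 1*(-53)))*r(8) = (-115 + (-1*(-57) - 1*(-53)))*1 = (-115 + (57 + 53))*1 = (-115 + 110)*1 = -5*1 = -5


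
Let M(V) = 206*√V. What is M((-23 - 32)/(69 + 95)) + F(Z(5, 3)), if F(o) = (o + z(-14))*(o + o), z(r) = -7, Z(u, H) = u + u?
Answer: 60 + 103*I*√2255/41 ≈ 60.0 + 119.3*I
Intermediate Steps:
Z(u, H) = 2*u
F(o) = 2*o*(-7 + o) (F(o) = (o - 7)*(o + o) = (-7 + o)*(2*o) = 2*o*(-7 + o))
M((-23 - 32)/(69 + 95)) + F(Z(5, 3)) = 206*√((-23 - 32)/(69 + 95)) + 2*(2*5)*(-7 + 2*5) = 206*√(-55/164) + 2*10*(-7 + 10) = 206*√(-55*1/164) + 2*10*3 = 206*√(-55/164) + 60 = 206*(I*√2255/82) + 60 = 103*I*√2255/41 + 60 = 60 + 103*I*√2255/41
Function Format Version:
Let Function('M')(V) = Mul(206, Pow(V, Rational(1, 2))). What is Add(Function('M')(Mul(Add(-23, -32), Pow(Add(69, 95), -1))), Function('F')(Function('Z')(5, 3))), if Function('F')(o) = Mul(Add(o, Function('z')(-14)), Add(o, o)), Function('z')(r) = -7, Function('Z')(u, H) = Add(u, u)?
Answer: Add(60, Mul(Rational(103, 41), I, Pow(2255, Rational(1, 2)))) ≈ Add(60.000, Mul(119.30, I))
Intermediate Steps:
Function('Z')(u, H) = Mul(2, u)
Function('F')(o) = Mul(2, o, Add(-7, o)) (Function('F')(o) = Mul(Add(o, -7), Add(o, o)) = Mul(Add(-7, o), Mul(2, o)) = Mul(2, o, Add(-7, o)))
Add(Function('M')(Mul(Add(-23, -32), Pow(Add(69, 95), -1))), Function('F')(Function('Z')(5, 3))) = Add(Mul(206, Pow(Mul(Add(-23, -32), Pow(Add(69, 95), -1)), Rational(1, 2))), Mul(2, Mul(2, 5), Add(-7, Mul(2, 5)))) = Add(Mul(206, Pow(Mul(-55, Pow(164, -1)), Rational(1, 2))), Mul(2, 10, Add(-7, 10))) = Add(Mul(206, Pow(Mul(-55, Rational(1, 164)), Rational(1, 2))), Mul(2, 10, 3)) = Add(Mul(206, Pow(Rational(-55, 164), Rational(1, 2))), 60) = Add(Mul(206, Mul(Rational(1, 82), I, Pow(2255, Rational(1, 2)))), 60) = Add(Mul(Rational(103, 41), I, Pow(2255, Rational(1, 2))), 60) = Add(60, Mul(Rational(103, 41), I, Pow(2255, Rational(1, 2))))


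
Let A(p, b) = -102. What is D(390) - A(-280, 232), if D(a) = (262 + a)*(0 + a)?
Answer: 254382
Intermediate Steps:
D(a) = a*(262 + a) (D(a) = (262 + a)*a = a*(262 + a))
D(390) - A(-280, 232) = 390*(262 + 390) - 1*(-102) = 390*652 + 102 = 254280 + 102 = 254382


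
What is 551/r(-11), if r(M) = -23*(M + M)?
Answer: 551/506 ≈ 1.0889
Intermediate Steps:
r(M) = -46*M
551/r(-11) = 551/((-46*(-11))) = 551/506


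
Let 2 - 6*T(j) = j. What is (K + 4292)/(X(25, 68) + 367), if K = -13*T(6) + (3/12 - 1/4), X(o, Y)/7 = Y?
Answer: 12902/2529 ≈ 5.1016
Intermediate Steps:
X(o, Y) = 7*Y
T(j) = ⅓ - j/6
K = 26/3 (K = -13*(⅓ - ⅙*6) + (3/12 - 1/4) = -13*(⅓ - 1) + (3*(1/12) - 1*¼) = -13*(-⅔) + (¼ - ¼) = 26/3 + 0 = 26/3 ≈ 8.6667)
(K + 4292)/(X(25, 68) + 367) = (26/3 + 4292)/(7*68 + 367) = 12902/(3*(476 + 367)) = (12902/3)/843 = (12902/3)*(1/843) = 12902/2529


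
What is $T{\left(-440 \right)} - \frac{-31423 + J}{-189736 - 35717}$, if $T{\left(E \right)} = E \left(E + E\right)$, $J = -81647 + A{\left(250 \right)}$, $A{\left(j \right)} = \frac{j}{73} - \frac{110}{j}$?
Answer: $\frac{159313901572697}{411451725} \approx 3.872 \cdot 10^{5}$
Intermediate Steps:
$A{\left(j \right)} = - \frac{110}{j} + \frac{j}{73}$ ($A{\left(j \right)} = j \frac{1}{73} - \frac{110}{j} = \frac{j}{73} - \frac{110}{j} = - \frac{110}{j} + \frac{j}{73}$)
$J = - \frac{149000328}{1825}$ ($J = -81647 + \left(- \frac{110}{250} + \frac{1}{73} \cdot 250\right) = -81647 + \left(\left(-110\right) \frac{1}{250} + \frac{250}{73}\right) = -81647 + \left(- \frac{11}{25} + \frac{250}{73}\right) = -81647 + \frac{5447}{1825} = - \frac{149000328}{1825} \approx -81644.0$)
$T{\left(E \right)} = 2 E^{2}$ ($T{\left(E \right)} = E 2 E = 2 E^{2}$)
$T{\left(-440 \right)} - \frac{-31423 + J}{-189736 - 35717} = 2 \left(-440\right)^{2} - \frac{-31423 - \frac{149000328}{1825}}{-189736 - 35717} = 2 \cdot 193600 - - \frac{206347303}{1825 \left(-225453\right)} = 387200 - \left(- \frac{206347303}{1825}\right) \left(- \frac{1}{225453}\right) = 387200 - \frac{206347303}{411451725} = \frac{159313901572697}{411451725}$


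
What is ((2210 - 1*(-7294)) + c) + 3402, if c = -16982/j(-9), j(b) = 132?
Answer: 843305/66 ≈ 12777.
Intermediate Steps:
c = -8491/66 (c = -16982/132 = -16982*1/132 = -8491/66 ≈ -128.65)
((2210 - 1*(-7294)) + c) + 3402 = ((2210 - 1*(-7294)) - 8491/66) + 3402 = ((2210 + 7294) - 8491/66) + 3402 = (9504 - 8491/66) + 3402 = 618773/66 + 3402 = 843305/66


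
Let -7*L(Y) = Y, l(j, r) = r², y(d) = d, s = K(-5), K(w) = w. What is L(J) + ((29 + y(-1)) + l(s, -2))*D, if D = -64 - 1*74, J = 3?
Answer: -30915/7 ≈ -4416.4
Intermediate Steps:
s = -5
L(Y) = -Y/7
D = -138 (D = -64 - 74 = -138)
L(J) + ((29 + y(-1)) + l(s, -2))*D = -⅐*3 + ((29 - 1) + (-2)²)*(-138) = -3/7 + (28 + 4)*(-138) = -3/7 + 32*(-138) = -3/7 - 4416 = -30915/7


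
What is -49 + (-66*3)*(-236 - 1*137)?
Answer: 73805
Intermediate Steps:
-49 + (-66*3)*(-236 - 1*137) = -49 - 198*(-236 - 137) = -49 - 198*(-373) = -49 + 73854 = 73805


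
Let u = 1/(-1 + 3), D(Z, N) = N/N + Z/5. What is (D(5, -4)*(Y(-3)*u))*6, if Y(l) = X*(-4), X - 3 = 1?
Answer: -96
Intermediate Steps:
D(Z, N) = 1 + Z/5 (D(Z, N) = 1 + Z*(⅕) = 1 + Z/5)
X = 4 (X = 3 + 1 = 4)
u = ½ (u = 1/2 = ½ ≈ 0.50000)
Y(l) = -16 (Y(l) = 4*(-4) = -16)
(D(5, -4)*(Y(-3)*u))*6 = ((1 + (⅕)*5)*(-16*½))*6 = ((1 + 1)*(-8))*6 = (2*(-8))*6 = -16*6 = -96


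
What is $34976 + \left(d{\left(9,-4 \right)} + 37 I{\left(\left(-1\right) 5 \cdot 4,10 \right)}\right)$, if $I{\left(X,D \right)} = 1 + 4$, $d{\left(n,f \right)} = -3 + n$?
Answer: $35167$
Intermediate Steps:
$I{\left(X,D \right)} = 5$
$34976 + \left(d{\left(9,-4 \right)} + 37 I{\left(\left(-1\right) 5 \cdot 4,10 \right)}\right) = 34976 + \left(\left(-3 + 9\right) + 37 \cdot 5\right) = 34976 + \left(6 + 185\right) = 34976 + 191 = 35167$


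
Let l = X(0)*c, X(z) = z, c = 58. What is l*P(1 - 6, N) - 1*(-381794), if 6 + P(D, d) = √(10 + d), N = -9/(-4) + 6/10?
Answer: 381794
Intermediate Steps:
N = 57/20 (N = -9*(-¼) + 6*(⅒) = 9/4 + ⅗ = 57/20 ≈ 2.8500)
P(D, d) = -6 + √(10 + d)
l = 0 (l = 0*58 = 0)
l*P(1 - 6, N) - 1*(-381794) = 0*(-6 + √(10 + 57/20)) - 1*(-381794) = 0*(-6 + √(257/20)) + 381794 = 0*(-6 + √1285/10) + 381794 = 0 + 381794 = 381794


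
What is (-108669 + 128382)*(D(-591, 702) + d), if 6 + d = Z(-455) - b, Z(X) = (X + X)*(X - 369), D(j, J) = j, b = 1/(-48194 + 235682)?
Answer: 923055124371893/62496 ≈ 1.4770e+10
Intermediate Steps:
b = 1/187488 ≈ 5.3337e-6
Z(X) = 2*X*(-369 + X) (Z(X) = (2*X)*(-369 + X) = 2*X*(-369 + X))
d = 140584876991/187488 (d = -6 + (2*(-455)*(-369 - 455) - 1*1/187488) = -6 + (2*(-455)*(-824) - 1/187488) = -6 + (749840 - 1/187488) = -6 + 140586001919/187488 = 140584876991/187488 ≈ 7.4983e+5)
(-108669 + 128382)*(D(-591, 702) + d) = (-108669 + 128382)*(-591 + 140584876991/187488) = 19713*(140474071583/187488) = 923055124371893/62496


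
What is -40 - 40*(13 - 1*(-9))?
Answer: -920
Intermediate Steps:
-40 - 40*(13 - 1*(-9)) = -40 - 40*(13 + 9) = -40 - 40*22 = -40 - 880 = -920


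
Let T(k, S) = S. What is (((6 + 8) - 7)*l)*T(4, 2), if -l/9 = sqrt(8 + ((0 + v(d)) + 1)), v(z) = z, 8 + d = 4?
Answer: -126*sqrt(5) ≈ -281.74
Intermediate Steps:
d = -4 (d = -8 + 4 = -4)
l = -9*sqrt(5) (l = -9*sqrt(8 + ((0 - 4) + 1)) = -9*sqrt(8 + (-4 + 1)) = -9*sqrt(8 - 3) = -9*sqrt(5) ≈ -20.125)
(((6 + 8) - 7)*l)*T(4, 2) = (((6 + 8) - 7)*(-9*sqrt(5)))*2 = ((14 - 7)*(-9*sqrt(5)))*2 = (7*(-9*sqrt(5)))*2 = -63*sqrt(5)*2 = -126*sqrt(5)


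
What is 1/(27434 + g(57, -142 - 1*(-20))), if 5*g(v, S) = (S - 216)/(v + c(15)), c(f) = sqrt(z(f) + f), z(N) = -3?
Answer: 21346155/585585006626 - 65*sqrt(3)/1171170013252 ≈ 3.6453e-5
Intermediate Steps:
c(f) = sqrt(-3 + f)
g(v, S) = (-216 + S)/(5*(v + 2*sqrt(3))) (g(v, S) = ((S - 216)/(v + sqrt(-3 + 15)))/5 = ((-216 + S)/(v + sqrt(12)))/5 = ((-216 + S)/(v + 2*sqrt(3)))/5 = (-216 + S)/(5*(v + 2*sqrt(3))))
1/(27434 + g(57, -142 - 1*(-20))) = 1/(27434 + (-216 + (-142 - 1*(-20)))/(5*(57 + 2*sqrt(3)))) = 1/(27434 + (-216 + (-142 + 20))/(5*(57 + 2*sqrt(3)))) = 1/(27434 + (-216 - 122)/(5*(57 + 2*sqrt(3)))) = 1/(27434 + (1/5)*(-338)/(57 + 2*sqrt(3))) = 1/(27434 - 338/(5*(57 + 2*sqrt(3))))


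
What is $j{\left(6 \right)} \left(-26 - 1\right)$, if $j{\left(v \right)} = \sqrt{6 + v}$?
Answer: $- 54 \sqrt{3} \approx -93.531$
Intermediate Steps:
$j{\left(6 \right)} \left(-26 - 1\right) = \sqrt{6 + 6} \left(-26 - 1\right) = \sqrt{12} \left(-27\right) = 2 \sqrt{3} \left(-27\right) = - 54 \sqrt{3}$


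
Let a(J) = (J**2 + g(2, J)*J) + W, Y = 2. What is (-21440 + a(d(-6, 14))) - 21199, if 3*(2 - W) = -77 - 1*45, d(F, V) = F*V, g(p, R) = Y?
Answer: -107125/3 ≈ -35708.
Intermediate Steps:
g(p, R) = 2
W = 128/3 (W = 2 - (-77 - 1*45)/3 = 2 - (-77 - 45)/3 = 2 - 1/3*(-122) = 2 + 122/3 = 128/3 ≈ 42.667)
a(J) = 128/3 + J**2 + 2*J (a(J) = (J**2 + 2*J) + 128/3 = 128/3 + J**2 + 2*J)
(-21440 + a(d(-6, 14))) - 21199 = (-21440 + (128/3 + (-6*14)**2 + 2*(-6*14))) - 21199 = (-21440 + (128/3 + (-84)**2 + 2*(-84))) - 21199 = (-21440 + (128/3 + 7056 - 168)) - 21199 = (-21440 + 20792/3) - 21199 = -43528/3 - 21199 = -107125/3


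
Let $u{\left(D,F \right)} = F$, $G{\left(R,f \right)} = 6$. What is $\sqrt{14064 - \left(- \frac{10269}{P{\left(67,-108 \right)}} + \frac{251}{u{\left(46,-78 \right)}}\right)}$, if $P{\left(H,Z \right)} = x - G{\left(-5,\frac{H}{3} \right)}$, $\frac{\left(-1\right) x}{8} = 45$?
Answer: $\frac{\sqrt{79456608777}}{2379} \approx 118.49$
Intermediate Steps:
$x = -360$ ($x = \left(-8\right) 45 = -360$)
$P{\left(H,Z \right)} = -366$ ($P{\left(H,Z \right)} = -360 - 6 = -366$)
$\sqrt{14064 - \left(- \frac{10269}{P{\left(67,-108 \right)}} + \frac{251}{u{\left(46,-78 \right)}}\right)} = \sqrt{14064 + \left(\frac{10269}{-366} - \frac{251}{-78}\right)} = \sqrt{14064 + \left(10269 \left(- \frac{1}{366}\right) - - \frac{251}{78}\right)} = \sqrt{14064 + \left(- \frac{3423}{122} + \frac{251}{78}\right)} = \sqrt{14064 - \frac{59093}{2379}} = \sqrt{\frac{33399163}{2379}} = \frac{\sqrt{79456608777}}{2379}$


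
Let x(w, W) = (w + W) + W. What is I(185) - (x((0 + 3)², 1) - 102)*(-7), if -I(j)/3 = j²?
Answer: -103312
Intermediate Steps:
I(j) = -3*j²
x(w, W) = w + 2*W (x(w, W) = (W + w) + W = w + 2*W)
I(185) - (x((0 + 3)², 1) - 102)*(-7) = -3*185² - (((0 + 3)² + 2*1) - 102)*(-7) = -3*34225 - ((3² + 2) - 102)*(-7) = -102675 - ((9 + 2) - 102)*(-7) = -102675 - (11 - 102)*(-7) = -102675 - (-91)*(-7) = -102675 - 1*637 = -102675 - 637 = -103312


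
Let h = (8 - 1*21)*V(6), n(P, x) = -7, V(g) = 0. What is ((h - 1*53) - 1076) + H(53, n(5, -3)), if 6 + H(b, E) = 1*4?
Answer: -1131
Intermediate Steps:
h = 0 (h = (8 - 1*21)*0 = (8 - 21)*0 = -13*0 = 0)
H(b, E) = -2 (H(b, E) = -6 + 1*4 = -6 + 4 = -2)
((h - 1*53) - 1076) + H(53, n(5, -3)) = ((0 - 1*53) - 1076) - 2 = ((0 - 53) - 1076) - 2 = (-53 - 1076) - 2 = -1129 - 2 = -1131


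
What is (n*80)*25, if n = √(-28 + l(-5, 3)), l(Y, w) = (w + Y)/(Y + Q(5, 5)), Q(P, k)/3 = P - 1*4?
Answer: 6000*I*√3 ≈ 10392.0*I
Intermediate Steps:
Q(P, k) = -12 + 3*P (Q(P, k) = 3*(P - 1*4) = 3*(P - 4) = 3*(-4 + P) = -12 + 3*P)
l(Y, w) = (Y + w)/(3 + Y) (l(Y, w) = (w + Y)/(Y + (-12 + 3*5)) = (Y + w)/(Y + (-12 + 15)) = (Y + w)/(Y + 3) = (Y + w)/(3 + Y))
n = 3*I*√3 (n = √(-28 + (-5 + 3)/(3 - 5)) = √(-28 - 2/(-2)) = √(-28 - ½*(-2)) = √(-28 + 1) = √(-27) = 3*I*√3 ≈ 5.1962*I)
(n*80)*25 = ((3*I*√3)*80)*25 = (240*I*√3)*25 = 6000*I*√3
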